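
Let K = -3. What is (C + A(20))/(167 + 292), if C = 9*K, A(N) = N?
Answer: -7/459 ≈ -0.015251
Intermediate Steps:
C = -27 (C = 9*(-3) = -27)
(C + A(20))/(167 + 292) = (-27 + 20)/(167 + 292) = -7/459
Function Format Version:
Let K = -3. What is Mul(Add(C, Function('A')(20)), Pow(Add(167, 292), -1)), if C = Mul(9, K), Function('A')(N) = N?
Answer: Rational(-7, 459) ≈ -0.015251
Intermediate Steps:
C = -27 (C = Mul(9, -3) = -27)
Mul(Add(C, Function('A')(20)), Pow(Add(167, 292), -1)) = Mul(Add(-27, 20), Pow(Add(167, 292), -1)) = Mul(-7, Pow(459, -1)) = Mul(-7, Rational(1, 459)) = Rational(-7, 459)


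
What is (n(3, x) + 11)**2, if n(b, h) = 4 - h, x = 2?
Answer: 169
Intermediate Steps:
(n(3, x) + 11)**2 = ((4 - 1*2) + 11)**2 = ((4 - 2) + 11)**2 = (2 + 11)**2 = 13**2 = 169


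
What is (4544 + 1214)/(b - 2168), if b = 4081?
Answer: 5758/1913 ≈ 3.0099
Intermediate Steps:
(4544 + 1214)/(b - 2168) = (4544 + 1214)/(4081 - 2168) = 5758/1913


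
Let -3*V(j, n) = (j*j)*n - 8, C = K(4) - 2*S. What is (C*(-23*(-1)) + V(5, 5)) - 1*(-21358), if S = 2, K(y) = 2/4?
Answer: 42477/2 ≈ 21239.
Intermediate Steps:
K(y) = ½ (K(y) = 2*(¼) = ½)
C = -7/2 (C = ½ - 2*2 = ½ - 4 = -7/2 ≈ -3.5000)
V(j, n) = 8/3 - n*j²/3 (V(j, n) = -((j*j)*n - 8)/3 = -(j²*n - 8)/3 = -(n*j² - 8)/3 = -(-8 + n*j²)/3 = 8/3 - n*j²/3)
(C*(-23*(-1)) + V(5, 5)) - 1*(-21358) = (-(-161)*(-1)/2 + (8/3 - ⅓*5*5²)) - 1*(-21358) = (-7/2*23 + (8/3 - ⅓*5*25)) + 21358 = (-161/2 + (8/3 - 125/3)) + 21358 = (-161/2 - 39) + 21358 = -239/2 + 21358 = 42477/2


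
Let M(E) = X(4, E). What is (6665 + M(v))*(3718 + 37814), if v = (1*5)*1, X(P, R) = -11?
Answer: 276353928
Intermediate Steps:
v = 5 (v = 5*1 = 5)
M(E) = -11
(6665 + M(v))*(3718 + 37814) = (6665 - 11)*(3718 + 37814) = 6654*41532 = 276353928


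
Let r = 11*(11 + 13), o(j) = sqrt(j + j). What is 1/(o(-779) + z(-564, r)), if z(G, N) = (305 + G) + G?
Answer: -823/678887 - I*sqrt(1558)/678887 ≈ -0.0012123 - 5.8141e-5*I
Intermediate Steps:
o(j) = sqrt(2)*sqrt(j) (o(j) = sqrt(2*j) = sqrt(2)*sqrt(j))
r = 264 (r = 11*24 = 264)
z(G, N) = 305 + 2*G
1/(o(-779) + z(-564, r)) = 1/(sqrt(2)*sqrt(-779) + (305 + 2*(-564))) = 1/(sqrt(2)*(I*sqrt(779)) + (305 - 1128)) = 1/(I*sqrt(1558) - 823) = 1/(-823 + I*sqrt(1558))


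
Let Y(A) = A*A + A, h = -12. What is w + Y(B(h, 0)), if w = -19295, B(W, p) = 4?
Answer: -19275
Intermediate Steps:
Y(A) = A + A**2 (Y(A) = A**2 + A = A + A**2)
w + Y(B(h, 0)) = -19295 + 4*(1 + 4) = -19295 + 4*5 = -19295 + 20 = -19275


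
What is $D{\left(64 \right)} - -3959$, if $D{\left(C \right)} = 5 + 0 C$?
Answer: $3964$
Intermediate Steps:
$D{\left(C \right)} = 5$ ($D{\left(C \right)} = 5 + 0 = 5$)
$D{\left(64 \right)} - -3959 = 5 - -3959 = 5 + 3959 = 3964$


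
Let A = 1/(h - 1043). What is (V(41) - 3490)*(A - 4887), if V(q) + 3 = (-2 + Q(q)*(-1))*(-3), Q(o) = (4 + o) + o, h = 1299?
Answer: 4039708259/256 ≈ 1.5780e+7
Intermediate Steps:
A = 1/256 (A = 1/(1299 - 1043) = 1/256 ≈ 0.0039063)
Q(o) = 4 + 2*o
V(q) = 15 + 6*q (V(q) = -3 + (-2 + (4 + 2*q)*(-1))*(-3) = -3 + (-2 + (-4 - 2*q))*(-3) = -3 + (-6 - 2*q)*(-3) = -3 + (18 + 6*q) = 15 + 6*q)
(V(41) - 3490)*(A - 4887) = ((15 + 6*41) - 3490)*(1/256 - 4887) = ((15 + 246) - 3490)*(-1251071/256) = (261 - 3490)*(-1251071/256) = -3229*(-1251071/256) = 4039708259/256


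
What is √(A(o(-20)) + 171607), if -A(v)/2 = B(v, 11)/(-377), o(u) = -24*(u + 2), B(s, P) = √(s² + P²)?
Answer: √(144321487 + 58*√1105)/29 ≈ 414.26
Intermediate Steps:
B(s, P) = √(P² + s²)
o(u) = -48 - 24*u (o(u) = -24*(2 + u) = -48 - 24*u)
A(v) = 2*√(121 + v²)/377 (A(v) = -2*√(11² + v²)/(-377) = -2*√(121 + v²)*(-1)/377 = -(-2)*√(121 + v²)/377 = 2*√(121 + v²)/377)
√(A(o(-20)) + 171607) = √(2*√(121 + (-48 - 24*(-20))²)/377 + 171607) = √(2*√(121 + (-48 + 480)²)/377 + 171607) = √(2*√(121 + 432²)/377 + 171607) = √(2*√(121 + 186624)/377 + 171607) = √(2*√186745/377 + 171607) = √(2*(13*√1105)/377 + 171607) = √(2*√1105/29 + 171607) = √(171607 + 2*√1105/29)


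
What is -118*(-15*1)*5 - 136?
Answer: 8714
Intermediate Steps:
-118*(-15*1)*5 - 136 = -(-1770)*5 - 136 = -118*(-75) - 136 = 8850 - 136 = 8714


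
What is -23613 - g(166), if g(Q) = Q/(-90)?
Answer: -1062502/45 ≈ -23611.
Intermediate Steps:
g(Q) = -Q/90 (g(Q) = Q*(-1/90) = -Q/90)
-23613 - g(166) = -23613 - (-1)*166/90 = -23613 - 1*(-83/45) = -23613 + 83/45 = -1062502/45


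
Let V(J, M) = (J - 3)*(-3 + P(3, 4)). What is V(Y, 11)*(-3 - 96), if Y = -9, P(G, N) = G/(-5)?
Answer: -21384/5 ≈ -4276.8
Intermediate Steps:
P(G, N) = -G/5 (P(G, N) = G*(-⅕) = -G/5)
V(J, M) = 54/5 - 18*J/5 (V(J, M) = (J - 3)*(-3 - ⅕*3) = (-3 + J)*(-3 - ⅗) = (-3 + J)*(-18/5) = 54/5 - 18*J/5)
V(Y, 11)*(-3 - 96) = (54/5 - 18/5*(-9))*(-3 - 96) = (54/5 + 162/5)*(-99) = (216/5)*(-99) = -21384/5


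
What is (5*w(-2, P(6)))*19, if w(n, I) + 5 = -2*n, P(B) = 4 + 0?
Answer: -95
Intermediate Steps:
P(B) = 4
w(n, I) = -5 - 2*n
(5*w(-2, P(6)))*19 = (5*(-5 - 2*(-2)))*19 = (5*(-5 + 4))*19 = (5*(-1))*19 = -5*19 = -95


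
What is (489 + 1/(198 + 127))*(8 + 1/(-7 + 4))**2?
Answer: 84071854/2925 ≈ 28743.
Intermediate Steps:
(489 + 1/(198 + 127))*(8 + 1/(-7 + 4))**2 = (489 + 1/325)*(8 + 1/(-3))**2 = (489 + 1/325)*(8 - 1/3)**2 = 158926*(23/3)**2/325 = (158926/325)*(529/9) = 84071854/2925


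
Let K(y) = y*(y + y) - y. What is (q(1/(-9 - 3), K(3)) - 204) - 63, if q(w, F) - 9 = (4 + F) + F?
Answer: -224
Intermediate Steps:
K(y) = -y + 2*y² (K(y) = y*(2*y) - y = 2*y² - y = -y + 2*y²)
q(w, F) = 13 + 2*F (q(w, F) = 9 + ((4 + F) + F) = 9 + (4 + 2*F) = 13 + 2*F)
(q(1/(-9 - 3), K(3)) - 204) - 63 = ((13 + 2*(3*(-1 + 2*3))) - 204) - 63 = ((13 + 2*(3*(-1 + 6))) - 204) - 63 = ((13 + 2*(3*5)) - 204) - 63 = ((13 + 2*15) - 204) - 63 = ((13 + 30) - 204) - 63 = (43 - 204) - 63 = -161 - 63 = -224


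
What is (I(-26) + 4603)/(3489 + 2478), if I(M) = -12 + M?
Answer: 4565/5967 ≈ 0.76504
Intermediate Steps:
(I(-26) + 4603)/(3489 + 2478) = ((-12 - 26) + 4603)/(3489 + 2478) = (-38 + 4603)/5967 = 4565*(1/5967) = 4565/5967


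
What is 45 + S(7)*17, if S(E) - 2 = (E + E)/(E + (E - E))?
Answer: 113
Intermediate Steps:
S(E) = 4 (S(E) = 2 + (E + E)/(E + (E - E)) = 2 + (2*E)/(E + 0) = 2 + (2*E)/E = 2 + 2 = 4)
45 + S(7)*17 = 45 + 4*17 = 45 + 68 = 113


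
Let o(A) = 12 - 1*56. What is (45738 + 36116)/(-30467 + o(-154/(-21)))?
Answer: -81854/30511 ≈ -2.6828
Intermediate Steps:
o(A) = -44 (o(A) = 12 - 56 = -44)
(45738 + 36116)/(-30467 + o(-154/(-21))) = (45738 + 36116)/(-30467 - 44) = 81854/(-30511) = 81854*(-1/30511) = -81854/30511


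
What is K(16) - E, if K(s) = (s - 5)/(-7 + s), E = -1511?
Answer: 13610/9 ≈ 1512.2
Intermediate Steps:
K(s) = (-5 + s)/(-7 + s)
K(16) - E = (-5 + 16)/(-7 + 16) - 1*(-1511) = 11/9 + 1511 = 13610/9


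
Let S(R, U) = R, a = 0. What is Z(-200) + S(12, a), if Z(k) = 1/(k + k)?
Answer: 4799/400 ≈ 11.997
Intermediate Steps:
Z(k) = 1/(2*k)
Z(-200) + S(12, a) = (½)/(-200) + 12 = (½)*(-1/200) + 12 = -1/400 + 12 = 4799/400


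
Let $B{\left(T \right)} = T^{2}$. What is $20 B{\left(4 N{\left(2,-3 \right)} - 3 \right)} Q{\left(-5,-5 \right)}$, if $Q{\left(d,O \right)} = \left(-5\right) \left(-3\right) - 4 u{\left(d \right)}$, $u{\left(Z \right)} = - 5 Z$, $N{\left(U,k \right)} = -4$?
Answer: $-613700$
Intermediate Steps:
$Q{\left(d,O \right)} = 15 + 20 d$ ($Q{\left(d,O \right)} = \left(-5\right) \left(-3\right) - 4 \left(- 5 d\right) = 15 + 20 d$)
$20 B{\left(4 N{\left(2,-3 \right)} - 3 \right)} Q{\left(-5,-5 \right)} = 20 \left(4 \left(-4\right) - 3\right)^{2} \left(15 + 20 \left(-5\right)\right) = 20 \left(-16 - 3\right)^{2} \left(15 - 100\right) = 20 \left(-19\right)^{2} \left(-85\right) = 20 \cdot 361 \left(-85\right) = 7220 \left(-85\right) = -613700$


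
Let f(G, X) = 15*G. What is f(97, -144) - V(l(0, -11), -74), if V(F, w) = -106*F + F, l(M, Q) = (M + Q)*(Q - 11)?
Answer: 26865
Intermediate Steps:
l(M, Q) = (-11 + Q)*(M + Q) (l(M, Q) = (M + Q)*(-11 + Q) = (-11 + Q)*(M + Q))
V(F, w) = -105*F
f(97, -144) - V(l(0, -11), -74) = 15*97 - (-105)*((-11)² - 11*0 - 11*(-11) + 0*(-11)) = 1455 - (-105)*(121 + 0 + 121 + 0) = 1455 - (-105)*242 = 1455 - 1*(-25410) = 1455 + 25410 = 26865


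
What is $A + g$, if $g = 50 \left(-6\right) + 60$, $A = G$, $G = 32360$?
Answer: $32120$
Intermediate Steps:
$A = 32360$
$g = -240$ ($g = -300 + 60 = -240$)
$A + g = 32360 - 240 = 32120$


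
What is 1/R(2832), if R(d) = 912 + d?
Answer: 1/3744 ≈ 0.00026709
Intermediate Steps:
1/R(2832) = 1/(912 + 2832) = 1/3744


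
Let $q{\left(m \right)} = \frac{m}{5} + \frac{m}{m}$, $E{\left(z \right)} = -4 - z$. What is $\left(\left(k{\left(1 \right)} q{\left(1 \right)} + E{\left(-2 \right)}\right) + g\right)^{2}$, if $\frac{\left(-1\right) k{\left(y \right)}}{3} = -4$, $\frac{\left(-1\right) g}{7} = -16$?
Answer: $\frac{386884}{25} \approx 15475.0$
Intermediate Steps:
$g = 112$ ($g = \left(-7\right) \left(-16\right) = 112$)
$k{\left(y \right)} = 12$ ($k{\left(y \right)} = \left(-3\right) \left(-4\right) = 12$)
$q{\left(m \right)} = 1 + \frac{m}{5}$ ($q{\left(m \right)} = m \frac{1}{5} + 1 = \frac{m}{5} + 1 = 1 + \frac{m}{5}$)
$\left(\left(k{\left(1 \right)} q{\left(1 \right)} + E{\left(-2 \right)}\right) + g\right)^{2} = \left(\left(12 \left(1 + \frac{1}{5} \cdot 1\right) - 2\right) + 112\right)^{2} = \left(\left(12 \left(1 + \frac{1}{5}\right) + \left(-4 + 2\right)\right) + 112\right)^{2} = \left(\left(12 \cdot \frac{6}{5} - 2\right) + 112\right)^{2} = \left(\left(\frac{72}{5} - 2\right) + 112\right)^{2} = \left(\frac{62}{5} + 112\right)^{2} = \left(\frac{622}{5}\right)^{2} = \frac{386884}{25}$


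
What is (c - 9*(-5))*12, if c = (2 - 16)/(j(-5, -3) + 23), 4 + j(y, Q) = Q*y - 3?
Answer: 16572/31 ≈ 534.58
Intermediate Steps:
j(y, Q) = -7 + Q*y (j(y, Q) = -4 + (Q*y - 3) = -4 + (-3 + Q*y) = -7 + Q*y)
c = -14/31 (c = (2 - 16)/((-7 - 3*(-5)) + 23) = -14/((-7 + 15) + 23) = -14/(8 + 23) = -14/31 ≈ -0.45161)
(c - 9*(-5))*12 = (-14/31 - 9*(-5))*12 = (-14/31 + 45)*12 = (1381/31)*12 = 16572/31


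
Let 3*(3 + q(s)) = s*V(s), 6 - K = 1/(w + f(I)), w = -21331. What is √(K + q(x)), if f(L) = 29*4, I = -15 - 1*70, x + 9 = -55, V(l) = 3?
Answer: I*√27454628510/21215 ≈ 7.8102*I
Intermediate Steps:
x = -64 (x = -9 - 55 = -64)
I = -85 (I = -15 - 70 = -85)
f(L) = 116
K = 127291/21215 (K = 6 - 1/(-21331 + 116) = 6 - 1/(-21215) = 6 - 1*(-1/21215) = 6 + 1/21215 = 127291/21215 ≈ 6.0000)
q(s) = -3 + s (q(s) = -3 + (s*3)/3 = -3 + (3*s)/3 = -3 + s)
√(K + q(x)) = √(127291/21215 + (-3 - 64)) = √(127291/21215 - 67) = √(-1294114/21215) = I*√27454628510/21215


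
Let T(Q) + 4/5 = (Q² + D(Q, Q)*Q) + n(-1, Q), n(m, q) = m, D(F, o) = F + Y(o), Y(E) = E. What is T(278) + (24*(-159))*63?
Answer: -42789/5 ≈ -8557.8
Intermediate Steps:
D(F, o) = F + o
T(Q) = -9/5 + 3*Q² (T(Q) = -⅘ + ((Q² + (Q + Q)*Q) - 1) = -⅘ + ((Q² + (2*Q)*Q) - 1) = -⅘ + ((Q² + 2*Q²) - 1) = -⅘ + (3*Q² - 1) = -⅘ + (-1 + 3*Q²) = -9/5 + 3*Q²)
T(278) + (24*(-159))*63 = (-9/5 + 3*278²) + (24*(-159))*63 = (-9/5 + 3*77284) - 3816*63 = (-9/5 + 231852) - 240408 = 1159251/5 - 240408 = -42789/5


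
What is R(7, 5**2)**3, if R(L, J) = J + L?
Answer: 32768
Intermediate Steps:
R(7, 5**2)**3 = (5**2 + 7)**3 = (25 + 7)**3 = 32**3 = 32768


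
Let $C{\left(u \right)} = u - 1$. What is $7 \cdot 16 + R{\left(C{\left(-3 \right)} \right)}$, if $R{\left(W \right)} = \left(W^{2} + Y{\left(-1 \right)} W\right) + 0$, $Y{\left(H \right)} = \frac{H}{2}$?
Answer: $130$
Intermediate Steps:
$C{\left(u \right)} = -1 + u$
$Y{\left(H \right)} = \frac{H}{2}$ ($Y{\left(H \right)} = H \frac{1}{2} = \frac{H}{2}$)
$R{\left(W \right)} = W^{2} - \frac{W}{2}$ ($R{\left(W \right)} = \left(W^{2} + \frac{1}{2} \left(-1\right) W\right) + 0 = \left(W^{2} - \frac{W}{2}\right) + 0 = W^{2} - \frac{W}{2}$)
$7 \cdot 16 + R{\left(C{\left(-3 \right)} \right)} = 7 \cdot 16 + \left(-1 - 3\right) \left(- \frac{1}{2} - 4\right) = 112 - 4 \left(- \frac{1}{2} - 4\right) = 112 - -18 = 112 + 18 = 130$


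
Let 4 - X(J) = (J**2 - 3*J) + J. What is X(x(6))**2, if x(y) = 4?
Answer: 16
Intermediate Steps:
X(J) = 4 - J**2 + 2*J (X(J) = 4 - ((J**2 - 3*J) + J) = 4 - (J**2 - 2*J) = 4 + (-J**2 + 2*J) = 4 - J**2 + 2*J)
X(x(6))**2 = (4 - 1*4**2 + 2*4)**2 = (4 - 1*16 + 8)**2 = (4 - 16 + 8)**2 = (-4)**2 = 16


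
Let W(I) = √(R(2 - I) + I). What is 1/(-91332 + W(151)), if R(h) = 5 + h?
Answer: -91332/8341534217 - √7/8341534217 ≈ -1.0949e-5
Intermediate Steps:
W(I) = √7 (W(I) = √((5 + (2 - I)) + I) = √((7 - I) + I) = √7)
1/(-91332 + W(151)) = 1/(-91332 + √7)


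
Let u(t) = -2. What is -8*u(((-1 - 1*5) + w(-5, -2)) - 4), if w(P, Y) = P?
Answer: 16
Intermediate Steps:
-8*u(((-1 - 1*5) + w(-5, -2)) - 4) = -8*(-2) = 16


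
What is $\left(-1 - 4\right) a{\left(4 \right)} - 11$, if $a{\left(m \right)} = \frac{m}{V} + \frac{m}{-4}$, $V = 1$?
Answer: $-26$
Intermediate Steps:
$a{\left(m \right)} = \frac{3 m}{4}$ ($a{\left(m \right)} = \frac{m}{1} + \frac{m}{-4} = m 1 + m \left(- \frac{1}{4}\right) = m - \frac{m}{4} = \frac{3 m}{4}$)
$\left(-1 - 4\right) a{\left(4 \right)} - 11 = \left(-1 - 4\right) \frac{3}{4} \cdot 4 - 11 = \left(-1 - 4\right) 3 - 11 = \left(-5\right) 3 - 11 = -15 - 11 = -26$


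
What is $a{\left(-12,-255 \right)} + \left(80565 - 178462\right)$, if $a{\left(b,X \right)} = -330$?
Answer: $-98227$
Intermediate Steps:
$a{\left(-12,-255 \right)} + \left(80565 - 178462\right) = -330 + \left(80565 - 178462\right) = -330 - 97897 = -98227$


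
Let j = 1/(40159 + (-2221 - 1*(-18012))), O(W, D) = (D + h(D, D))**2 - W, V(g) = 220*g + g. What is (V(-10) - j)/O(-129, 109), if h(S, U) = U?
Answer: -123649501/2666185350 ≈ -0.046377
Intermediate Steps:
V(g) = 221*g
O(W, D) = -W + 4*D**2 (O(W, D) = (D + D)**2 - W = (2*D)**2 - W = 4*D**2 - W = -W + 4*D**2)
j = 1/55950 (j = 1/(40159 + (-2221 + 18012)) = 1/(40159 + 15791) = 1/55950 ≈ 1.7873e-5)
(V(-10) - j)/O(-129, 109) = (221*(-10) - 1*1/55950)/(-1*(-129) + 4*109**2) = (-2210 - 1/55950)/(129 + 4*11881) = -123649501/(55950*(129 + 47524)) = -123649501/55950/47653 = -123649501/55950*1/47653 = -123649501/2666185350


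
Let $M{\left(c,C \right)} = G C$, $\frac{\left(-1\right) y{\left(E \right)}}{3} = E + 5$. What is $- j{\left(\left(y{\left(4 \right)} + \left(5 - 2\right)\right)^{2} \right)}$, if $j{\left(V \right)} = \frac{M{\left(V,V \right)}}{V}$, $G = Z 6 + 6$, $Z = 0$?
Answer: $-6$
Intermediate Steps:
$G = 6$ ($G = 0 \cdot 6 + 6 = 0 + 6 = 6$)
$y{\left(E \right)} = -15 - 3 E$ ($y{\left(E \right)} = - 3 \left(E + 5\right) = - 3 \left(5 + E\right) = -15 - 3 E$)
$M{\left(c,C \right)} = 6 C$
$j{\left(V \right)} = 6$ ($j{\left(V \right)} = \frac{6 V}{V} = 6$)
$- j{\left(\left(y{\left(4 \right)} + \left(5 - 2\right)\right)^{2} \right)} = \left(-1\right) 6 = -6$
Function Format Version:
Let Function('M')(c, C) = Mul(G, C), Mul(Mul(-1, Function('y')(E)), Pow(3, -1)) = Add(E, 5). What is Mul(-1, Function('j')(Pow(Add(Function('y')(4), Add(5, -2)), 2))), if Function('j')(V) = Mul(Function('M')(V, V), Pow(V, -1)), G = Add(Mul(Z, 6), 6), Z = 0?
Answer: -6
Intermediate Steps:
G = 6 (G = Add(Mul(0, 6), 6) = Add(0, 6) = 6)
Function('y')(E) = Add(-15, Mul(-3, E)) (Function('y')(E) = Mul(-3, Add(E, 5)) = Mul(-3, Add(5, E)) = Add(-15, Mul(-3, E)))
Function('M')(c, C) = Mul(6, C)
Function('j')(V) = 6 (Function('j')(V) = Mul(Mul(6, V), Pow(V, -1)) = 6)
Mul(-1, Function('j')(Pow(Add(Function('y')(4), Add(5, -2)), 2))) = Mul(-1, 6) = -6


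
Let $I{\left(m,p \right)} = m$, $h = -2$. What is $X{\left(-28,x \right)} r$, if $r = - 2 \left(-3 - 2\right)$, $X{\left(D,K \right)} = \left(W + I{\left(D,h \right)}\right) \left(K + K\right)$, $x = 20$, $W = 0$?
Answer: $-11200$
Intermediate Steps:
$X{\left(D,K \right)} = 2 D K$ ($X{\left(D,K \right)} = \left(0 + D\right) \left(K + K\right) = D 2 K = 2 D K$)
$r = 10$ ($r = \left(-2\right) \left(-5\right) = 10$)
$X{\left(-28,x \right)} r = 2 \left(-28\right) 20 \cdot 10 = \left(-1120\right) 10 = -11200$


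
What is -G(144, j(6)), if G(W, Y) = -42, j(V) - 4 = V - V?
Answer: 42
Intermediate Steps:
j(V) = 4 (j(V) = 4 + (V - V) = 4 + 0 = 4)
-G(144, j(6)) = -1*(-42) = 42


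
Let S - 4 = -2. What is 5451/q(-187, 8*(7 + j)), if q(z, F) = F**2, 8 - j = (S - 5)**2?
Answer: 1817/768 ≈ 2.3659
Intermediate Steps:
S = 2 (S = 4 - 2 = 2)
j = -1 (j = 8 - (2 - 5)**2 = 8 - 1*(-3)**2 = 8 - 1*9 = 8 - 9 = -1)
5451/q(-187, 8*(7 + j)) = 5451/((8*(7 - 1))**2) = 5451/((8*6)**2) = 5451/(48**2) = 5451/2304 = 5451*(1/2304) = 1817/768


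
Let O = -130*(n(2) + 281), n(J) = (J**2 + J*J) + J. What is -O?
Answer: 37830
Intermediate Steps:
n(J) = J + 2*J**2 (n(J) = (J**2 + J**2) + J = 2*J**2 + J = J + 2*J**2)
O = -37830 (O = -130*(2*(1 + 2*2) + 281) = -130*(2*(1 + 4) + 281) = -130*(2*5 + 281) = -130*(10 + 281) = -130*291 = -37830)
-O = -1*(-37830) = 37830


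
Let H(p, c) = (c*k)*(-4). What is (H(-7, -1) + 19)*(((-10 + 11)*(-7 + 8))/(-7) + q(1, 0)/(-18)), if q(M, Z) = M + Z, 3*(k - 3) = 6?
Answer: -325/42 ≈ -7.7381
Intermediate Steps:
k = 5 (k = 3 + (⅓)*6 = 3 + 2 = 5)
H(p, c) = -20*c (H(p, c) = (c*5)*(-4) = (5*c)*(-4) = -20*c)
(H(-7, -1) + 19)*(((-10 + 11)*(-7 + 8))/(-7) + q(1, 0)/(-18)) = (-20*(-1) + 19)*(((-10 + 11)*(-7 + 8))/(-7) + (1 + 0)/(-18)) = (20 + 19)*((1*1)*(-⅐) + 1*(-1/18)) = 39*(1*(-⅐) - 1/18) = 39*(-⅐ - 1/18) = 39*(-25/126) = -325/42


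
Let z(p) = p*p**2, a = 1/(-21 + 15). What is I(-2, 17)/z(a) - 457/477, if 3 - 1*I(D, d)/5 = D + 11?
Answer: 3090503/477 ≈ 6479.0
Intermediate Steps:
I(D, d) = -40 - 5*D (I(D, d) = 15 - 5*(D + 11) = 15 - 5*(11 + D) = 15 + (-55 - 5*D) = -40 - 5*D)
a = -1/6 (a = 1/(-6) = -1/6 ≈ -0.16667)
z(p) = p**3
I(-2, 17)/z(a) - 457/477 = (-40 - 5*(-2))/((-1/6)**3) - 457/477 = (-40 + 10)/(-1/216) - 457*1/477 = -30*(-216) - 457/477 = 6480 - 457/477 = 3090503/477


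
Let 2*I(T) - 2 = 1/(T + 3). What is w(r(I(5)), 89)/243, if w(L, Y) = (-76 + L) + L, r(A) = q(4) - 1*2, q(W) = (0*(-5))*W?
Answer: -80/243 ≈ -0.32922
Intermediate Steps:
q(W) = 0 (q(W) = 0*W = 0)
I(T) = 1 + 1/(2*(3 + T)) (I(T) = 1 + 1/(2*(T + 3)) = 1 + 1/(2*(3 + T)))
r(A) = -2 (r(A) = 0 - 1*2 = 0 - 2 = -2)
w(L, Y) = -76 + 2*L
w(r(I(5)), 89)/243 = (-76 + 2*(-2))/243 = (-76 - 4)*(1/243) = -80*1/243 = -80/243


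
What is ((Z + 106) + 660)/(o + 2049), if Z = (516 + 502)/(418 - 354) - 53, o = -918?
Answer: 7775/12064 ≈ 0.64448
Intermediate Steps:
Z = -1187/32 (Z = 1018/64 - 53 = 1018*(1/64) - 53 = 509/32 - 53 = -1187/32 ≈ -37.094)
((Z + 106) + 660)/(o + 2049) = ((-1187/32 + 106) + 660)/(-918 + 2049) = (2205/32 + 660)/1131 = (23325/32)*(1/1131) = 7775/12064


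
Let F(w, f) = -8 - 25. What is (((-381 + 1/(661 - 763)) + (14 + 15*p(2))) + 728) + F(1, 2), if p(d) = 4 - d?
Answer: 36515/102 ≈ 357.99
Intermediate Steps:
F(w, f) = -33
(((-381 + 1/(661 - 763)) + (14 + 15*p(2))) + 728) + F(1, 2) = (((-381 + 1/(661 - 763)) + (14 + 15*(4 - 1*2))) + 728) - 33 = (((-381 + 1/(-102)) + (14 + 15*(4 - 2))) + 728) - 33 = (((-381 - 1/102) + (14 + 15*2)) + 728) - 33 = ((-38863/102 + (14 + 30)) + 728) - 33 = ((-38863/102 + 44) + 728) - 33 = (-34375/102 + 728) - 33 = 39881/102 - 33 = 36515/102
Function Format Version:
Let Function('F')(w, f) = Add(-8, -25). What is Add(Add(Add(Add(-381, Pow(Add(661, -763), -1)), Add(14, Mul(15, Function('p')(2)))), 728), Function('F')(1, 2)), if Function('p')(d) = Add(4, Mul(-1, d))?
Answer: Rational(36515, 102) ≈ 357.99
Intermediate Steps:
Function('F')(w, f) = -33
Add(Add(Add(Add(-381, Pow(Add(661, -763), -1)), Add(14, Mul(15, Function('p')(2)))), 728), Function('F')(1, 2)) = Add(Add(Add(Add(-381, Pow(Add(661, -763), -1)), Add(14, Mul(15, Add(4, Mul(-1, 2))))), 728), -33) = Add(Add(Add(Add(-381, Pow(-102, -1)), Add(14, Mul(15, Add(4, -2)))), 728), -33) = Add(Add(Add(Add(-381, Rational(-1, 102)), Add(14, Mul(15, 2))), 728), -33) = Add(Add(Add(Rational(-38863, 102), Add(14, 30)), 728), -33) = Add(Add(Add(Rational(-38863, 102), 44), 728), -33) = Add(Add(Rational(-34375, 102), 728), -33) = Add(Rational(39881, 102), -33) = Rational(36515, 102)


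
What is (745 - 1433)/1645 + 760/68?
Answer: 300854/27965 ≈ 10.758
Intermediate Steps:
(745 - 1433)/1645 + 760/68 = -688*1/1645 + 760*(1/68) = -688/1645 + 190/17 = 300854/27965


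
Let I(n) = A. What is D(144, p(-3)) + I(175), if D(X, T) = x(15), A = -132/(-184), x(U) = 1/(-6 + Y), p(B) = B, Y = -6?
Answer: 175/276 ≈ 0.63406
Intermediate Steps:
x(U) = -1/12 (x(U) = 1/(-6 - 6) = 1/(-12) = -1/12)
A = 33/46 (A = -132*(-1/184) = 33/46 ≈ 0.71739)
D(X, T) = -1/12
I(n) = 33/46
D(144, p(-3)) + I(175) = -1/12 + 33/46 = 175/276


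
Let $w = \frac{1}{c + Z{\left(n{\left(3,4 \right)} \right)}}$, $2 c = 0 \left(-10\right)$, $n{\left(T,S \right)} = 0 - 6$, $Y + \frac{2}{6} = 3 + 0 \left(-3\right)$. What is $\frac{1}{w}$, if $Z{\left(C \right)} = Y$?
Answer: $\frac{8}{3} \approx 2.6667$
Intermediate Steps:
$Y = \frac{8}{3}$ ($Y = - \frac{1}{3} + \left(3 + 0 \left(-3\right)\right) = - \frac{1}{3} + \left(3 + 0\right) = - \frac{1}{3} + 3 = \frac{8}{3} \approx 2.6667$)
$n{\left(T,S \right)} = -6$ ($n{\left(T,S \right)} = 0 - 6 = -6$)
$Z{\left(C \right)} = \frac{8}{3}$
$c = 0$ ($c = \frac{0 \left(-10\right)}{2} = \frac{1}{2} \cdot 0 = 0$)
$w = \frac{3}{8}$ ($w = \frac{1}{0 + \frac{8}{3}} = \frac{1}{\frac{8}{3}} = \frac{3}{8} \approx 0.375$)
$\frac{1}{w} = \frac{1}{\frac{3}{8}} = \frac{8}{3}$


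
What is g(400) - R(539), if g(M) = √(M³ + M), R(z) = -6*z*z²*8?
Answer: 7516359312 + 20*√160001 ≈ 7.5164e+9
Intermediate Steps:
R(z) = -48*z³ (R(z) = -6*z³*8 = -48*z³)
g(M) = √(M + M³)
g(400) - R(539) = √(400 + 400³) - (-48)*539³ = √(400 + 64000000) - (-48)*156590819 = √64000400 - 1*(-7516359312) = 20*√160001 + 7516359312 = 7516359312 + 20*√160001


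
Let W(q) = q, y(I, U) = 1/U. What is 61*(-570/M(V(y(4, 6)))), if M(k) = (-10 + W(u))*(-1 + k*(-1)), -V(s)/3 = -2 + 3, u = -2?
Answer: 5795/4 ≈ 1448.8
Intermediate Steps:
V(s) = -3 (V(s) = -3*(-2 + 3) = -3*1 = -3)
M(k) = 12 + 12*k (M(k) = (-10 - 2)*(-1 + k*(-1)) = -12*(-1 - k) = 12 + 12*k)
61*(-570/M(V(y(4, 6)))) = 61*(-570/(12 + 12*(-3))) = 61*(-570/(12 - 36)) = 61*(-570/(-24)) = 61*(-570*(-1/24)) = 61*(95/4) = 5795/4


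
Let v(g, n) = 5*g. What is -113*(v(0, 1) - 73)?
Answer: 8249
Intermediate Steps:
-113*(v(0, 1) - 73) = -113*(5*0 - 73) = -113*(0 - 73) = -113*(-73) = 8249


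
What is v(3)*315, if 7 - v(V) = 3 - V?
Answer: 2205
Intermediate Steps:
v(V) = 4 + V (v(V) = 7 - (3 - V) = 7 + (-3 + V) = 4 + V)
v(3)*315 = (4 + 3)*315 = 7*315 = 2205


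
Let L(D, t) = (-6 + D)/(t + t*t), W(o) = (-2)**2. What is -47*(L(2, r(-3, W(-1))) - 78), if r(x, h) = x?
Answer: 11092/3 ≈ 3697.3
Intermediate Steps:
W(o) = 4
L(D, t) = (-6 + D)/(t + t**2)
-47*(L(2, r(-3, W(-1))) - 78) = -47*((-6 + 2)/((-3)*(1 - 3)) - 78) = -47*(-1/3*(-4)/(-2) - 78) = -47*(-1/3*(-1/2)*(-4) - 78) = -47*(-2/3 - 78) = -47*(-236/3) = 11092/3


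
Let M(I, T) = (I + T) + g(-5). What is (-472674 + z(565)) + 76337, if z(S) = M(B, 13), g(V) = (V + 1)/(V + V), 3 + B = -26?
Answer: -1981763/5 ≈ -3.9635e+5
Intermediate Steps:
B = -29 (B = -3 - 26 = -29)
g(V) = (1 + V)/(2*V) (g(V) = (1 + V)/((2*V)) = (1 + V)*(1/(2*V)) = (1 + V)/(2*V))
M(I, T) = ⅖ + I + T (M(I, T) = (I + T) + (½)*(1 - 5)/(-5) = (I + T) + (½)*(-⅕)*(-4) = (I + T) + ⅖ = ⅖ + I + T)
z(S) = -78/5 (z(S) = ⅖ - 29 + 13 = -78/5)
(-472674 + z(565)) + 76337 = (-472674 - 78/5) + 76337 = -2363448/5 + 76337 = -1981763/5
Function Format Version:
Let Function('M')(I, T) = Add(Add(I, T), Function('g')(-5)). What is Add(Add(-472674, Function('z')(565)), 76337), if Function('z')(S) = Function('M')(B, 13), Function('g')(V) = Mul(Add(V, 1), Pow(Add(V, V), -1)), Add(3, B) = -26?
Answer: Rational(-1981763, 5) ≈ -3.9635e+5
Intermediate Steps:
B = -29 (B = Add(-3, -26) = -29)
Function('g')(V) = Mul(Rational(1, 2), Pow(V, -1), Add(1, V)) (Function('g')(V) = Mul(Add(1, V), Pow(Mul(2, V), -1)) = Mul(Add(1, V), Mul(Rational(1, 2), Pow(V, -1))) = Mul(Rational(1, 2), Pow(V, -1), Add(1, V)))
Function('M')(I, T) = Add(Rational(2, 5), I, T) (Function('M')(I, T) = Add(Add(I, T), Mul(Rational(1, 2), Pow(-5, -1), Add(1, -5))) = Add(Add(I, T), Mul(Rational(1, 2), Rational(-1, 5), -4)) = Add(Add(I, T), Rational(2, 5)) = Add(Rational(2, 5), I, T))
Function('z')(S) = Rational(-78, 5) (Function('z')(S) = Add(Rational(2, 5), -29, 13) = Rational(-78, 5))
Add(Add(-472674, Function('z')(565)), 76337) = Add(Add(-472674, Rational(-78, 5)), 76337) = Add(Rational(-2363448, 5), 76337) = Rational(-1981763, 5)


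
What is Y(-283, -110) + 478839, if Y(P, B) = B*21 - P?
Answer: 476812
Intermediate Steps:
Y(P, B) = -P + 21*B (Y(P, B) = 21*B - P = -P + 21*B)
Y(-283, -110) + 478839 = (-1*(-283) + 21*(-110)) + 478839 = (283 - 2310) + 478839 = -2027 + 478839 = 476812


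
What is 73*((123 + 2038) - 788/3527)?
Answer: 556337307/3527 ≈ 1.5774e+5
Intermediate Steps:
73*((123 + 2038) - 788/3527) = 73*(2161 - 788*1/3527) = 73*(2161 - 788/3527) = 73*(7621059/3527) = 556337307/3527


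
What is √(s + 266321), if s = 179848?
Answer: √446169 ≈ 667.96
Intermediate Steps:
√(s + 266321) = √(179848 + 266321) = √446169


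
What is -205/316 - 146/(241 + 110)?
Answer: -118091/110916 ≈ -1.0647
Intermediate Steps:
-205/316 - 146/(241 + 110) = -205*1/316 - 146/351 = -205/316 - 146*1/351 = -205/316 - 146/351 = -118091/110916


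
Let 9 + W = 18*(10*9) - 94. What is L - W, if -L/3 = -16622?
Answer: 48349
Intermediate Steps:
L = 49866 (L = -3*(-16622) = 49866)
W = 1517 (W = -9 + (18*(10*9) - 94) = -9 + (18*90 - 94) = -9 + (1620 - 94) = -9 + 1526 = 1517)
L - W = 49866 - 1*1517 = 49866 - 1517 = 48349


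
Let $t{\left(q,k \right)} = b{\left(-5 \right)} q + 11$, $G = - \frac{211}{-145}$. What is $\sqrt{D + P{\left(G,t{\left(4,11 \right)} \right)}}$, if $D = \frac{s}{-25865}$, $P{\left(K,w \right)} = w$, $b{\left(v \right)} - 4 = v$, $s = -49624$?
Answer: $\frac{57 \sqrt{1836415}}{25865} \approx 2.9864$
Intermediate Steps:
$b{\left(v \right)} = 4 + v$
$G = \frac{211}{145}$ ($G = \left(-211\right) \left(- \frac{1}{145}\right) = \frac{211}{145} \approx 1.4552$)
$t{\left(q,k \right)} = 11 - q$ ($t{\left(q,k \right)} = \left(4 - 5\right) q + 11 = - q + 11 = 11 - q$)
$D = \frac{49624}{25865}$ ($D = - \frac{49624}{-25865} = \left(-49624\right) \left(- \frac{1}{25865}\right) = \frac{49624}{25865} \approx 1.9186$)
$\sqrt{D + P{\left(G,t{\left(4,11 \right)} \right)}} = \sqrt{\frac{49624}{25865} + \left(11 - 4\right)} = \sqrt{\frac{49624}{25865} + 7} = \sqrt{\frac{230679}{25865}} = \frac{57 \sqrt{1836415}}{25865}$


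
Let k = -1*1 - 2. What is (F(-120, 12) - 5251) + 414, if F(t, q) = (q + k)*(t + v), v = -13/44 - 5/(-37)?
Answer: -9635225/1628 ≈ -5918.4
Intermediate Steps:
v = -261/1628 (v = -13*1/44 - 5*(-1/37) = -13/44 + 5/37 = -261/1628 ≈ -0.16032)
k = -3 (k = -1 - 2 = -3)
F(t, q) = (-3 + q)*(-261/1628 + t) (F(t, q) = (q - 3)*(t - 261/1628) = (-3 + q)*(-261/1628 + t))
(F(-120, 12) - 5251) + 414 = ((783/1628 - 3*(-120) - 261/1628*12 + 12*(-120)) - 5251) + 414 = ((783/1628 + 360 - 783/407 - 1440) - 5251) + 414 = (-1760589/1628 - 5251) + 414 = -10309217/1628 + 414 = -9635225/1628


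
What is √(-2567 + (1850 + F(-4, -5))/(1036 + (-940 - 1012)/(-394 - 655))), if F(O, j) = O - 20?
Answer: I*√760146545967142/544358 ≈ 50.648*I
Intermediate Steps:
F(O, j) = -20 + O
√(-2567 + (1850 + F(-4, -5))/(1036 + (-940 - 1012)/(-394 - 655))) = √(-2567 + (1850 + (-20 - 4))/(1036 + (-940 - 1012)/(-394 - 655))) = √(-2567 + (1850 - 24)/(1036 - 1952/(-1049))) = √(-2567 + 1826/(1036 - 1952*(-1/1049))) = √(-2567 + 1826/(1036 + 1952/1049)) = √(-2567 + 1826/(1088716/1049)) = √(-2567 + 1826*(1049/1088716)) = √(-2567 + 957737/544358) = √(-1396409249/544358) = I*√760146545967142/544358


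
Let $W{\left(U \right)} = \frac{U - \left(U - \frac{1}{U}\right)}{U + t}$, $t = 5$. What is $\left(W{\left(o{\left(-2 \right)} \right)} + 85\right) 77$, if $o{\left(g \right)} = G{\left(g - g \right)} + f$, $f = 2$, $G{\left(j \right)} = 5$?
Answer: $\frac{78551}{12} \approx 6545.9$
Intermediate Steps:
$o{\left(g \right)} = 7$ ($o{\left(g \right)} = 5 + 2 = 7$)
$W{\left(U \right)} = \frac{1}{U \left(5 + U\right)}$ ($W{\left(U \right)} = \frac{U - \left(U - \frac{1}{U}\right)}{U + 5} = \frac{1}{U \left(5 + U\right)}$)
$\left(W{\left(o{\left(-2 \right)} \right)} + 85\right) 77 = \left(\frac{1}{7 \left(5 + 7\right)} + 85\right) 77 = \left(\frac{1}{7 \cdot 12} + 85\right) 77 = \left(\frac{1}{7} \cdot \frac{1}{12} + 85\right) 77 = \left(\frac{1}{84} + 85\right) 77 = \frac{7141}{84} \cdot 77 = \frac{78551}{12}$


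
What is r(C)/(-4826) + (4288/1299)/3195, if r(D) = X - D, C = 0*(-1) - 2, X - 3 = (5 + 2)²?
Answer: -101711291/10014685965 ≈ -0.010156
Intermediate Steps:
X = 52 (X = 3 + (5 + 2)² = 3 + 7² = 3 + 49 = 52)
C = -2 (C = 0 - 2 = -2)
r(D) = 52 - D
r(C)/(-4826) + (4288/1299)/3195 = (52 - 1*(-2))/(-4826) + (4288/1299)/3195 = (52 + 2)*(-1/4826) + (4288*(1/1299))*(1/3195) = 54*(-1/4826) + (4288/1299)*(1/3195) = -27/2413 + 4288/4150305 = -101711291/10014685965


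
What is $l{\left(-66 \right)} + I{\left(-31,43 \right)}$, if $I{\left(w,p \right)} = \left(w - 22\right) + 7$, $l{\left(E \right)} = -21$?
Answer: $-67$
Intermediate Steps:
$I{\left(w,p \right)} = -15 + w$ ($I{\left(w,p \right)} = \left(-22 + w\right) + 7 = -15 + w$)
$l{\left(-66 \right)} + I{\left(-31,43 \right)} = -21 - 46 = -67$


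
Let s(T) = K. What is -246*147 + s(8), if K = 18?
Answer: -36144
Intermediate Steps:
s(T) = 18
-246*147 + s(8) = -246*147 + 18 = -36162 + 18 = -36144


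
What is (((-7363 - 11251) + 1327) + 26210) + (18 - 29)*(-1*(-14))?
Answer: 8769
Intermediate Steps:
(((-7363 - 11251) + 1327) + 26210) + (18 - 29)*(-1*(-14)) = ((-18614 + 1327) + 26210) - 11*14 = (-17287 + 26210) - 154 = 8923 - 154 = 8769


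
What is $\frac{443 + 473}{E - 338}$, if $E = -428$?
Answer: $- \frac{458}{383} \approx -1.1958$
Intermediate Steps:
$\frac{443 + 473}{E - 338} = \frac{443 + 473}{-428 - 338} = \frac{916}{-766} = 916 \left(- \frac{1}{766}\right) = - \frac{458}{383}$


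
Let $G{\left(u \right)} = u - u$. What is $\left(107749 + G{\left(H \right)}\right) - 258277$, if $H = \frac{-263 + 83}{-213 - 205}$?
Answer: $-150528$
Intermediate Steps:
$H = \frac{90}{209}$ ($H = - \frac{180}{-418} = \left(-180\right) \left(- \frac{1}{418}\right) = \frac{90}{209} \approx 0.43062$)
$G{\left(u \right)} = 0$
$\left(107749 + G{\left(H \right)}\right) - 258277 = \left(107749 + 0\right) - 258277 = 107749 - 258277 = -150528$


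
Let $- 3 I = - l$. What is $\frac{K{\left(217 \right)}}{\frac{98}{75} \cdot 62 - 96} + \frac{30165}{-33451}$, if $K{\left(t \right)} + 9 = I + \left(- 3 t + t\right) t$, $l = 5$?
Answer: $\frac{59065153360}{9399731} \approx 6283.7$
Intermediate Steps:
$I = \frac{5}{3}$ ($I = - \frac{\left(-1\right) 5}{3} = \left(- \frac{1}{3}\right) \left(-5\right) = \frac{5}{3} \approx 1.6667$)
$K{\left(t \right)} = - \frac{22}{3} - 2 t^{2}$ ($K{\left(t \right)} = -9 + \left(\frac{5}{3} + \left(- 3 t + t\right) t\right) = -9 + \left(\frac{5}{3} + - 2 t t\right) = -9 - \left(- \frac{5}{3} + 2 t^{2}\right) = - \frac{22}{3} - 2 t^{2}$)
$\frac{K{\left(217 \right)}}{\frac{98}{75} \cdot 62 - 96} + \frac{30165}{-33451} = \frac{- \frac{22}{3} - 2 \cdot 217^{2}}{\frac{98}{75} \cdot 62 - 96} + \frac{30165}{-33451} = \frac{- \frac{22}{3} - 94178}{98 \cdot \frac{1}{75} \cdot 62 - 96} + 30165 \left(- \frac{1}{33451}\right) = \frac{- \frac{22}{3} - 94178}{\frac{98}{75} \cdot 62 - 96} - \frac{30165}{33451} = - \frac{282556}{3 \left(\frac{6076}{75} - 96\right)} - \frac{30165}{33451} = - \frac{282556}{3 \left(- \frac{1124}{75}\right)} - \frac{30165}{33451} = \left(- \frac{282556}{3}\right) \left(- \frac{75}{1124}\right) - \frac{30165}{33451} = \frac{1765975}{281} - \frac{30165}{33451} = \frac{59065153360}{9399731}$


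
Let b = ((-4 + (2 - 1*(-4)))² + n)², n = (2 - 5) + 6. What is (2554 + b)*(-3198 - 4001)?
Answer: -18738997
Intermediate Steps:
n = 3 (n = -3 + 6 = 3)
b = 49 (b = ((-4 + (2 - 1*(-4)))² + 3)² = ((-4 + (2 + 4))² + 3)² = ((-4 + 6)² + 3)² = (2² + 3)² = (4 + 3)² = 7² = 49)
(2554 + b)*(-3198 - 4001) = (2554 + 49)*(-3198 - 4001) = 2603*(-7199) = -18738997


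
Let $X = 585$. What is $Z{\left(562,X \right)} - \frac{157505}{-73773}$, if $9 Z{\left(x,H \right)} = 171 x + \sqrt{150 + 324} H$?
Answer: $\frac{787905599}{73773} + 65 \sqrt{474} \approx 12095.0$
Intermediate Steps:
$Z{\left(x,H \right)} = 19 x + \frac{H \sqrt{474}}{9}$ ($Z{\left(x,H \right)} = \frac{171 x + \sqrt{150 + 324} H}{9} = \frac{171 x + \sqrt{474} H}{9} = \frac{171 x + H \sqrt{474}}{9} = 19 x + \frac{H \sqrt{474}}{9}$)
$Z{\left(562,X \right)} - \frac{157505}{-73773} = \left(19 \cdot 562 + \frac{1}{9} \cdot 585 \sqrt{474}\right) - \frac{157505}{-73773} = \left(10678 + 65 \sqrt{474}\right) - - \frac{157505}{73773} = \left(10678 + 65 \sqrt{474}\right) + \frac{157505}{73773} = \frac{787905599}{73773} + 65 \sqrt{474}$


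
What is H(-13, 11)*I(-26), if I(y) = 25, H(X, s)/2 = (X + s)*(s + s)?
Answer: -2200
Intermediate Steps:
H(X, s) = 4*s*(X + s) (H(X, s) = 2*((X + s)*(s + s)) = 2*((X + s)*(2*s)) = 2*(2*s*(X + s)) = 4*s*(X + s))
H(-13, 11)*I(-26) = (4*11*(-13 + 11))*25 = (4*11*(-2))*25 = -88*25 = -2200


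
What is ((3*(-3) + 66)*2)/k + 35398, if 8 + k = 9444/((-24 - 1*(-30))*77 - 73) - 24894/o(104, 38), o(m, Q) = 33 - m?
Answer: 179351523545/5066669 ≈ 35398.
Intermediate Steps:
k = 10133338/27619 (k = -8 + (9444/((-24 - 1*(-30))*77 - 73) - 24894/(33 - 1*104)) = -8 + (9444/((-24 + 30)*77 - 73) - 24894/(33 - 104)) = -8 + (9444/(6*77 - 73) - 24894/(-71)) = -8 + (9444/(462 - 73) - 24894*(-1/71)) = -8 + (9444/389 + 24894/71) = -8 + 10354290/27619 = 10133338/27619 ≈ 366.90)
((3*(-3) + 66)*2)/k + 35398 = ((3*(-3) + 66)*2)/(10133338/27619) + 35398 = ((-9 + 66)*2)*(27619/10133338) + 35398 = (57*2)*(27619/10133338) + 35398 = 114*(27619/10133338) + 35398 = 1574283/5066669 + 35398 = 179351523545/5066669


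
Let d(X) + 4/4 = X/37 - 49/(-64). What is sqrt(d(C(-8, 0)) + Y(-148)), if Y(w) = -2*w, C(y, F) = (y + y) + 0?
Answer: sqrt(25875913)/296 ≈ 17.185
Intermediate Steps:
C(y, F) = 2*y (C(y, F) = 2*y + 0 = 2*y)
d(X) = -15/64 + X/37 (d(X) = -1 + (X/37 - 49/(-64)) = -1 + (X*(1/37) - 49*(-1/64)) = -1 + (X/37 + 49/64) = -1 + (49/64 + X/37) = -15/64 + X/37)
sqrt(d(C(-8, 0)) + Y(-148)) = sqrt((-15/64 + (2*(-8))/37) - 2*(-148)) = sqrt((-15/64 + (1/37)*(-16)) + 296) = sqrt((-15/64 - 16/37) + 296) = sqrt(-1579/2368 + 296) = sqrt(699349/2368) = sqrt(25875913)/296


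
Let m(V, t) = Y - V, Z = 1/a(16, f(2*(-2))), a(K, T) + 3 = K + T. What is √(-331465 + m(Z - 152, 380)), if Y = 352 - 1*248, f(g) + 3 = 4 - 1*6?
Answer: I*√5299346/4 ≈ 575.51*I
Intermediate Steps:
f(g) = -5 (f(g) = -3 + (4 - 1*6) = -3 + (4 - 6) = -3 - 2 = -5)
a(K, T) = -3 + K + T (a(K, T) = -3 + (K + T) = -3 + K + T)
Y = 104 (Y = 352 - 248 = 104)
Z = ⅛ (Z = 1/(-3 + 16 - 5) = 1/8 = ⅛ ≈ 0.12500)
m(V, t) = 104 - V
√(-331465 + m(Z - 152, 380)) = √(-331465 + (104 - (⅛ - 152))) = √(-331465 + (104 - 1*(-1215/8))) = √(-331465 + (104 + 1215/8)) = √(-331465 + 2047/8) = √(-2649673/8) = I*√5299346/4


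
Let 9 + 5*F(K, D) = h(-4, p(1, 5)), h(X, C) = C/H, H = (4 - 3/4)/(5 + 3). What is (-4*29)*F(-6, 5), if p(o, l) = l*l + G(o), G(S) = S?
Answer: -1276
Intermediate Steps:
H = 13/32 (H = (4 - 3*¼)/8 = (4 - ¾)*(⅛) = (13/4)*(⅛) = 13/32 ≈ 0.40625)
p(o, l) = o + l² (p(o, l) = l*l + o = l² + o = o + l²)
h(X, C) = 32*C/13 (h(X, C) = C/(13/32) = C*(32/13) = 32*C/13)
F(K, D) = 11 (F(K, D) = -9/5 + (32*(1 + 5²)/13)/5 = -9/5 + (32*(1 + 25)/13)/5 = -9/5 + ((32/13)*26)/5 = -9/5 + (⅕)*64 = -9/5 + 64/5 = 11)
(-4*29)*F(-6, 5) = -4*29*11 = -116*11 = -1276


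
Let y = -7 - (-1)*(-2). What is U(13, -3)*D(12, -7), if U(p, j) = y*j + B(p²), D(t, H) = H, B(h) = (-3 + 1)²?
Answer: -217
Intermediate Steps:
B(h) = 4 (B(h) = (-2)² = 4)
y = -9 (y = -7 - 1*2 = -7 - 2 = -9)
U(p, j) = 4 - 9*j (U(p, j) = -9*j + 4 = 4 - 9*j)
U(13, -3)*D(12, -7) = (4 - 9*(-3))*(-7) = (4 + 27)*(-7) = 31*(-7) = -217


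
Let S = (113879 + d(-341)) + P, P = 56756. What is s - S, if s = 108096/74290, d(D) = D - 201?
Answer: -6318050437/37145 ≈ -1.7009e+5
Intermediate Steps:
d(D) = -201 + D
s = 54048/37145 (s = 108096*(1/74290) = 54048/37145 ≈ 1.4551)
S = 170093 (S = (113879 + (-201 - 341)) + 56756 = (113879 - 542) + 56756 = 113337 + 56756 = 170093)
s - S = 54048/37145 - 1*170093 = 54048/37145 - 170093 = -6318050437/37145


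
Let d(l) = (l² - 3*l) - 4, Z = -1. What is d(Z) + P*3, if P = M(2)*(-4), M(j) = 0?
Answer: 0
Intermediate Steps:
d(l) = -4 + l² - 3*l
P = 0 (P = 0*(-4) = 0)
d(Z) + P*3 = (-4 + (-1)² - 3*(-1)) + 0*3 = (-4 + 1 + 3) + 0 = 0 + 0 = 0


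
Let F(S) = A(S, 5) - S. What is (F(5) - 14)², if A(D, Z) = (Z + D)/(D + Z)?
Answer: 324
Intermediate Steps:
A(D, Z) = 1 (A(D, Z) = (D + Z)/(D + Z) = 1)
F(S) = 1 - S
(F(5) - 14)² = ((1 - 1*5) - 14)² = ((1 - 5) - 14)² = (-4 - 14)² = (-18)² = 324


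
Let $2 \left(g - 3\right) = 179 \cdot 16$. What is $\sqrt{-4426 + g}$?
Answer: $i \sqrt{2991} \approx 54.69 i$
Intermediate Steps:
$g = 1435$ ($g = 3 + \frac{179 \cdot 16}{2} = 3 + \frac{1}{2} \cdot 2864 = 3 + 1432 = 1435$)
$\sqrt{-4426 + g} = \sqrt{-4426 + 1435} = \sqrt{-2991} = i \sqrt{2991}$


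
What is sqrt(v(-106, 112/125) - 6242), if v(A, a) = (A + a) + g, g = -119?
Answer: 3*I*sqrt(449035)/25 ≈ 80.412*I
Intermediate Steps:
v(A, a) = -119 + A + a (v(A, a) = (A + a) - 119 = -119 + A + a)
sqrt(v(-106, 112/125) - 6242) = sqrt((-119 - 106 + 112/125) - 6242) = sqrt(-28013/125 - 6242) = sqrt(-808263/125) = 3*I*sqrt(449035)/25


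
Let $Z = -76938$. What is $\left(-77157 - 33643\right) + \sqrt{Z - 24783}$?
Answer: $-110800 + i \sqrt{101721} \approx -1.108 \cdot 10^{5} + 318.94 i$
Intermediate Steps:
$\left(-77157 - 33643\right) + \sqrt{Z - 24783} = \left(-77157 - 33643\right) + \sqrt{-76938 - 24783} = -110800 + \sqrt{-101721} = -110800 + i \sqrt{101721}$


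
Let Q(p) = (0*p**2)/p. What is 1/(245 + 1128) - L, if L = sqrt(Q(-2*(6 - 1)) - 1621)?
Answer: 1/1373 - I*sqrt(1621) ≈ 0.00072833 - 40.262*I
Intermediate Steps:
Q(p) = 0 (Q(p) = 0/p = 0)
L = I*sqrt(1621) (L = sqrt(0 - 1621) = sqrt(-1621) = I*sqrt(1621) ≈ 40.262*I)
1/(245 + 1128) - L = 1/(245 + 1128) - I*sqrt(1621) = 1/1373 - I*sqrt(1621)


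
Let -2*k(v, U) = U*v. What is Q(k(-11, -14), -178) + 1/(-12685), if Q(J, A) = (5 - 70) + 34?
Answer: -393236/12685 ≈ -31.000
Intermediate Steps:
k(v, U) = -U*v/2
Q(J, A) = -31 (Q(J, A) = -65 + 34 = -31)
Q(k(-11, -14), -178) + 1/(-12685) = -31 + 1/(-12685) = -31 - 1/12685 = -393236/12685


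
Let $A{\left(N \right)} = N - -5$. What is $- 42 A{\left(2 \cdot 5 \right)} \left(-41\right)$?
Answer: $25830$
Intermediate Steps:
$A{\left(N \right)} = 5 + N$ ($A{\left(N \right)} = N + 5 = 5 + N$)
$- 42 A{\left(2 \cdot 5 \right)} \left(-41\right) = - 42 \left(5 + 2 \cdot 5\right) \left(-41\right) = - 42 \left(5 + 10\right) \left(-41\right) = \left(-42\right) 15 \left(-41\right) = \left(-630\right) \left(-41\right) = 25830$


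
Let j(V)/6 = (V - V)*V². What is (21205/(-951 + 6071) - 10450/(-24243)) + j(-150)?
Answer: 113515363/24824832 ≈ 4.5727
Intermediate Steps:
j(V) = 0 (j(V) = 6*((V - V)*V²) = 6*(0*V²) = 6*0 = 0)
(21205/(-951 + 6071) - 10450/(-24243)) + j(-150) = (21205/(-951 + 6071) - 10450/(-24243)) + 0 = (21205/5120 - 10450*(-1/24243)) + 0 = (21205*(1/5120) + 10450/24243) + 0 = (4241/1024 + 10450/24243) + 0 = 113515363/24824832 + 0 = 113515363/24824832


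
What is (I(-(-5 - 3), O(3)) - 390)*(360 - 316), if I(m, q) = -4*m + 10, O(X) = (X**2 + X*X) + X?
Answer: -18128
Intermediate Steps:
O(X) = X + 2*X**2 (O(X) = (X**2 + X**2) + X = 2*X**2 + X = X + 2*X**2)
I(m, q) = 10 - 4*m
(I(-(-5 - 3), O(3)) - 390)*(360 - 316) = ((10 - (-4)*(-5 - 3)) - 390)*(360 - 316) = ((10 - (-4)*(-8)) - 390)*44 = ((10 - 4*8) - 390)*44 = ((10 - 32) - 390)*44 = (-22 - 390)*44 = -412*44 = -18128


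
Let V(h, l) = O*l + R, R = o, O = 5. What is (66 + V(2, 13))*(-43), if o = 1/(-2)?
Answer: -11223/2 ≈ -5611.5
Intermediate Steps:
o = -½ ≈ -0.50000
R = -½ ≈ -0.50000
V(h, l) = -½ + 5*l (V(h, l) = 5*l - ½ = -½ + 5*l)
(66 + V(2, 13))*(-43) = (66 + (-½ + 5*13))*(-43) = (66 + (-½ + 65))*(-43) = (66 + 129/2)*(-43) = (261/2)*(-43) = -11223/2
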